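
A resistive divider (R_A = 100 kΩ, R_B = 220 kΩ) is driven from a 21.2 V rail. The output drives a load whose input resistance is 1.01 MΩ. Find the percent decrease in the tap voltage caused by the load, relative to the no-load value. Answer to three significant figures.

The divider's output (Thévenin) resistance is R_A‖R_B = 68.75 kΩ.
Fractional drop under load = R_th/(R_th + R_L) = 68.75 / (68.75 + 1010) = 0.06373.
So the output falls by 6.37 %.

6.37 %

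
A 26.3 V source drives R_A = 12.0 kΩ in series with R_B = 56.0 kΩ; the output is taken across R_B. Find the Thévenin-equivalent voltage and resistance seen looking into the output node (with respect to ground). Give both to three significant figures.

V_th = 21.7 V, R_th = 9.88 kΩ

V_th is the open-circuit tap voltage: 26.3 × 56.0/(12.0 + 56.0) = 21.7 V.
With the supply zeroed, R_A and R_B appear in parallel from the tap: R_th = R_A‖R_B = (12.0 × 56.0)/68.00 = 9.88 kΩ.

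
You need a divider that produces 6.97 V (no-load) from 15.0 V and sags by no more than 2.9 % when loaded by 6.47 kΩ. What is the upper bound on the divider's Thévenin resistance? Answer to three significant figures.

Loading drop = R_th/(R_th + R_L) ≤ 0.0290, so R_th ≤ R_L · ε/(1−ε) = 6.47 kΩ × 0.0290/0.9710 = 193 Ω.
(Any R1, R2 with R2/(R1+R2) = 0.465 and R1‖R2 ≤ 193 Ω will meet the spec.)

R_th ≤ 193 Ω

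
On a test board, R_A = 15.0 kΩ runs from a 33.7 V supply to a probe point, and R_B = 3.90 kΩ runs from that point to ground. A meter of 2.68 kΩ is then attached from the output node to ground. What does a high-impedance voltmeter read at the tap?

The load sits in parallel with R_B: R_B‖R_L = (3.90 × 2.68) / (3.90 + 2.68) = 1.588 kΩ.
V_out = 33.7 × 1.588 / (15.0 + 1.588) = 33.7 × 1.588/16.59 = 3.23 V.
(Unloaded it would have been 6.95 V.)

V_out ≈ 3.23 V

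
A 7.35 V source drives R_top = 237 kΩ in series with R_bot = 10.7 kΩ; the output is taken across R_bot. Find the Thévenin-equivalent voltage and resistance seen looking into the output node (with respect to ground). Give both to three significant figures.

V_th = 0.318 V, R_th = 10.2 kΩ

V_th is the open-circuit tap voltage: 7.35 × 10.7/(237 + 10.7) = 0.318 V.
With the supply zeroed, R_top and R_bot appear in parallel from the tap: R_th = R_top‖R_bot = (237 × 10.7)/247.7 = 10.2 kΩ.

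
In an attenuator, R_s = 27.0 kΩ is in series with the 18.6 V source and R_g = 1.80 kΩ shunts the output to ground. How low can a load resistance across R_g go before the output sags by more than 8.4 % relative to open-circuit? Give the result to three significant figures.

Output resistance R_th = R_s‖R_g = (27.0 × 1.80)/28.80 = 1.688 kΩ.
The fractional drop is R_th/(R_th + R_L); requiring this ≤ 0.0840 gives R_L ≥ R_th(1/0.0840 − 1) = 1.688 × 10.90 = 18.4 kΩ.

R_L(min) ≈ 18.4 kΩ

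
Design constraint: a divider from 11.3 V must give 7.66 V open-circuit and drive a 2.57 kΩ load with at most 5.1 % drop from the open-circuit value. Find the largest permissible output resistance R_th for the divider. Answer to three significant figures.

Loading drop = R_th/(R_th + R_L) ≤ 0.0510, so R_th ≤ R_L · ε/(1−ε) = 2.57 kΩ × 0.0510/0.9490 = 138 Ω.

R_th ≤ 138 Ω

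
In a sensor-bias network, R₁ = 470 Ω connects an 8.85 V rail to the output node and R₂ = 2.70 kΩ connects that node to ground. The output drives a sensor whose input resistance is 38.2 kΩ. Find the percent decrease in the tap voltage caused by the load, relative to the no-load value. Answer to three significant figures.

The divider's output (Thévenin) resistance is R₁‖R₂ = 400.3 Ω.
Fractional drop under load = R_th/(R_th + R_L) = 400.3 / (400.3 + 38200) = 0.01037.
So the output falls by 1.04 %.

1.04 %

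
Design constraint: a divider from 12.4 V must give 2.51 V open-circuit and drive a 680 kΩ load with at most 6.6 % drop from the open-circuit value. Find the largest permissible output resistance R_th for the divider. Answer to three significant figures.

Loading drop = R_th/(R_th + R_L) ≤ 0.0660, so R_th ≤ R_L · ε/(1−ε) = 680 kΩ × 0.0660/0.9340 = 48.1 kΩ.
(Any R1, R2 with R2/(R1+R2) = 0.202 and R1‖R2 ≤ 48.1 kΩ will meet the spec.)

R_th ≤ 48.1 kΩ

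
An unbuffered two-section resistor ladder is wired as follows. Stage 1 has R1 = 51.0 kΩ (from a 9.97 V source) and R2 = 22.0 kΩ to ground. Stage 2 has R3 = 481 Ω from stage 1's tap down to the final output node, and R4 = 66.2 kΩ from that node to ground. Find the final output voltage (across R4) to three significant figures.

Stage 2 presents R3+R4 = 66680 Ω as a load on stage 1's tap.
Stage 1's lower leg becomes R2‖(R3+R4) = 16540 Ω, so V_mid = 9.97 × 16540/67540 = 2.442 V.
Stage 2 is itself unloaded: V_out = V_mid × R4/(R3+R4) = 2.442 × 66200/66680 = 2.42 V.

V_out ≈ 2.42 V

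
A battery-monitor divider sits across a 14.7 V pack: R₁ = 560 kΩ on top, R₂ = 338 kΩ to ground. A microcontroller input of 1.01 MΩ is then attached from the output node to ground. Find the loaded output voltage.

The load sits in parallel with R₂: R₂‖R_L = (338 × 1010) / (338 + 1010) = 253.2 kΩ.
V_out = 14.7 × 253.2 / (560 + 253.2) = 14.7 × 253.2/813.2 = 4.58 V.

V_out ≈ 4.58 V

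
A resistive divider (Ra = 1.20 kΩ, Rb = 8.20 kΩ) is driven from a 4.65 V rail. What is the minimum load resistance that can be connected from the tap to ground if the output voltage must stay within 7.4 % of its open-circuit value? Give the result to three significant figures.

R_L(min) ≈ 13.1 kΩ

Output resistance R_th = Ra‖Rb = (1.20 × 8.20)/9.400 = 1.047 kΩ.
The fractional drop is R_th/(R_th + R_L); requiring this ≤ 0.0740 gives R_L ≥ R_th(1/0.0740 − 1) = 1.047 × 12.51 = 13.1 kΩ.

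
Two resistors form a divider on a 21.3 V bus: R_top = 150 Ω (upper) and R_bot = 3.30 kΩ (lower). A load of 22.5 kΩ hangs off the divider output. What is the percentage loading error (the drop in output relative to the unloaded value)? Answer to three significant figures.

0.634 %

The divider's output (Thévenin) resistance is R_top‖R_bot = 143.5 Ω.
Fractional drop under load = R_th/(R_th + R_L) = 143.5 / (143.5 + 22500) = 0.006336.
So the output falls by 0.634 %.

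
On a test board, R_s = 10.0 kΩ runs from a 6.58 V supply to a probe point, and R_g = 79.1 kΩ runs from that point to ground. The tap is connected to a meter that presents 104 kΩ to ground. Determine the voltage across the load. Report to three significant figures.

V_out ≈ 5.38 V

The load sits in parallel with R_g: R_g‖R_L = (79.1 × 104) / (79.1 + 104) = 44.93 kΩ.
V_out = 6.58 × 44.93 / (10.0 + 44.93) = 6.58 × 44.93/54.93 = 5.38 V.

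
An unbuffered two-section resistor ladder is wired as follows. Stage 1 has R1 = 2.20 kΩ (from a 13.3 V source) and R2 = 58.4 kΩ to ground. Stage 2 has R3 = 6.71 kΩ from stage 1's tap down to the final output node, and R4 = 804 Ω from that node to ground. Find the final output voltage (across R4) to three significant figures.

Stage 2 presents R3+R4 = 7514 Ω as a load on stage 1's tap.
Stage 1's lower leg becomes R2‖(R3+R4) = 6657 Ω, so V_mid = 13.3 × 6657/8857 = 9.997 V.
Stage 2 is itself unloaded: V_out = V_mid × R4/(R3+R4) = 9.997 × 804/7514 = 1.07 V.

V_out ≈ 1.07 V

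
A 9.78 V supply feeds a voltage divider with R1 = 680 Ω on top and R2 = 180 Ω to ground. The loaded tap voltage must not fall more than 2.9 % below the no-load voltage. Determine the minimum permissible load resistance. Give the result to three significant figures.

Output resistance R_th = R1‖R2 = (680 × 180)/860.0 = 142.3 Ω.
The fractional drop is R_th/(R_th + R_L); requiring this ≤ 0.0290 gives R_L ≥ R_th(1/0.0290 − 1) = 142.3 × 33.48 = 4.77 kΩ.

R_L(min) ≈ 4.77 kΩ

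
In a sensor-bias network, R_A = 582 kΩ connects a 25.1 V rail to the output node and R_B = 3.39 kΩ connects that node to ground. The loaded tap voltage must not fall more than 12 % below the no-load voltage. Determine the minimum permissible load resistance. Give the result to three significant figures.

R_L(min) ≈ 24.7 kΩ

Output resistance R_th = R_A‖R_B = (582 × 3.39)/585.4 = 3.370 kΩ.
The fractional drop is R_th/(R_th + R_L); requiring this ≤ 0.120 gives R_L ≥ R_th(1/0.120 − 1) = 3.370 × 7.333 = 24.7 kΩ.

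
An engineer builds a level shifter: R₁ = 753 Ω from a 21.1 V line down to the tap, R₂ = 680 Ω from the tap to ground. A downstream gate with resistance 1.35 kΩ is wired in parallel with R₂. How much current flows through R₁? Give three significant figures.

R₂‖R_L = 452.2 Ω, so the source sees R₁ + R₂‖R_L = 1205 Ω.
I = 21.1 V / 1205 Ω = 17.5 mA.

I ≈ 17.5 mA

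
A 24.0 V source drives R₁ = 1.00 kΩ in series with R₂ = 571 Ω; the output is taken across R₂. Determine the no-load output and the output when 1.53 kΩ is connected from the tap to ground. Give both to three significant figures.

Unloaded: 8.72 V; loaded: 7.05 V

Open-circuit: V = 24.0 × 571/(1000 + 571) = 8.72 V.
With the load, R₂ becomes R₂‖R_L = 415.8 Ω, so V = 24.0 × 415.8/1416 = 7.05 V.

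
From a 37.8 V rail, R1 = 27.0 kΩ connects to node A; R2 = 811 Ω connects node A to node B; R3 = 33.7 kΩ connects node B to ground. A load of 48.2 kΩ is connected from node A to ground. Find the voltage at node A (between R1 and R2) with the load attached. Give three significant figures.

Below node A the series string R2+R3 = 34510 Ω sits in parallel with the 48200 Ω load: 20110 Ω.
V_A = 37.8 × 20110/(27000 + 20110) = 16.1 V.

V ≈ 16.1 V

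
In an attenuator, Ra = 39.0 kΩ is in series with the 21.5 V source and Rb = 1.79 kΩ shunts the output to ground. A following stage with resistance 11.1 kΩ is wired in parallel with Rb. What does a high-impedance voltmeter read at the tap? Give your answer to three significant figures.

The load sits in parallel with Rb: Rb‖R_L = (1.79 × 11.1) / (1.79 + 11.1) = 1.541 kΩ.
V_out = 21.5 × 1.541 / (39.0 + 1.541) = 21.5 × 1.541/40.54 = 0.817 V.

V_out ≈ 0.817 V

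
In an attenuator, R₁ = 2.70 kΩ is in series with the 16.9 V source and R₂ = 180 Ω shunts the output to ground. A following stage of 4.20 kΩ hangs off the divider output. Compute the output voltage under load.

The load sits in parallel with R₂: R₂‖R_L = (180 × 4200) / (180 + 4200) = 172.6 Ω.
V_out = 16.9 × 172.6 / (2700 + 172.6) = 16.9 × 172.6/2873 = 1.02 V.

V_out ≈ 1.02 V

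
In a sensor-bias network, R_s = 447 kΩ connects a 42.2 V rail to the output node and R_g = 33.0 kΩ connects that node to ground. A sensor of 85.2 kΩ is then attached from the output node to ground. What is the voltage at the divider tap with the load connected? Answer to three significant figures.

V_out ≈ 2.13 V

The load sits in parallel with R_g: R_g‖R_L = (33.0 × 85.2) / (33.0 + 85.2) = 23.79 kΩ.
V_out = 42.2 × 23.79 / (447 + 23.79) = 42.2 × 23.79/470.8 = 2.13 V.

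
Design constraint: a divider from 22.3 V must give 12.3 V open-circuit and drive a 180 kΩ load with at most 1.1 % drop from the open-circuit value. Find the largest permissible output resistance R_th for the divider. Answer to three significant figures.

R_th ≤ 2.00 kΩ

Loading drop = R_th/(R_th + R_L) ≤ 0.0110, so R_th ≤ R_L · ε/(1−ε) = 180 kΩ × 0.0110/0.9890 = 2.00 kΩ.
(Any R1, R2 with R2/(R1+R2) = 0.552 and R1‖R2 ≤ 2.00 kΩ will meet the spec.)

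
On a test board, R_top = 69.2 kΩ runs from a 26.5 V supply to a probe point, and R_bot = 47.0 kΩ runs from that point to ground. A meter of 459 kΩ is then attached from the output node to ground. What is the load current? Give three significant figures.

I_L ≈ 0.0220 mA

R_bot‖R_L = 42.63 kΩ; V_out = 26.5 × 42.63/111.8 = 10.10 V.
I_L = V_out / R_L = 10.10 / 459 kΩ = 0.0220 mA.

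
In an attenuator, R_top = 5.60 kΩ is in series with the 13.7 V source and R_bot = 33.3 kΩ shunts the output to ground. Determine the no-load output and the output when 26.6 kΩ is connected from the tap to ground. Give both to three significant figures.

Unloaded: 11.7 V; loaded: 9.94 V

Open-circuit: V = 13.7 × 33.3/(5.60 + 33.3) = 11.7 V.
With the load, R_bot becomes R_bot‖R_L = 14.79 kΩ, so V = 13.7 × 14.79/20.39 = 9.94 V.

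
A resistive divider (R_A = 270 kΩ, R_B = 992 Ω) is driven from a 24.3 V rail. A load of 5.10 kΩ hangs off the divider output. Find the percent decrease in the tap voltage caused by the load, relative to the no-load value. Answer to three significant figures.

16.2 %

Unloaded V = 24.3 × 992/271000 = 0.08895 V.
Loaded: R_B‖R_L = 830.5 Ω, giving V = 24.3 × 830.5/270800 = 0.07451 V.
Drop = (0.08895 − 0.07451) / 0.08895 = 16.2 %.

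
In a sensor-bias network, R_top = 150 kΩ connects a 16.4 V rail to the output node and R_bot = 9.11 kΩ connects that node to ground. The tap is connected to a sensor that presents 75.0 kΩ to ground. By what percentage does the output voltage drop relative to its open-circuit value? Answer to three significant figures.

The divider's output (Thévenin) resistance is R_top‖R_bot = 8.588 kΩ.
Fractional drop under load = R_th/(R_th + R_L) = 8.588 / (8.588 + 75.0) = 0.1027.
So the output falls by 10.3 %.

10.3 %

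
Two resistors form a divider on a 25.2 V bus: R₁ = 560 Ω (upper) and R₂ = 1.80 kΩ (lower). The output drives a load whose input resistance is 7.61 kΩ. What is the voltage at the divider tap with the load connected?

The load sits in parallel with R₂: R₂‖R_L = (1800 × 7610) / (1800 + 7610) = 1456 Ω.
V_out = 25.2 × 1456 / (560 + 1456) = 25.2 × 1456/2016 = 18.2 V.

V_out ≈ 18.2 V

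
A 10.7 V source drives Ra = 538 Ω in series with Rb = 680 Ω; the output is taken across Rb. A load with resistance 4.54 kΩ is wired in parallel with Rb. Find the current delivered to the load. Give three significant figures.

I_L ≈ 1.23 mA

Rb‖R_L = 591.4 Ω; V_out = 10.7 × 591.4/1129 = 5.603 V.
I_L = V_out / R_L = 5.603 / 4.54 kΩ = 1.23 mA.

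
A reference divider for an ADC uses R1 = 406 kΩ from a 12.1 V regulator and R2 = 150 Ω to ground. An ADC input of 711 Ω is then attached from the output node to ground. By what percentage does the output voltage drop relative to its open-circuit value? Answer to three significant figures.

17.4 %

Unloaded V = 12.1 × 150/406200 = 0.004469 V.
Loaded: R2‖R_L = 123.9 Ω, giving V = 12.1 × 123.9/406100 = 0.003690 V.
Drop = (0.004469 − 0.003690) / 0.004469 = 17.4 %.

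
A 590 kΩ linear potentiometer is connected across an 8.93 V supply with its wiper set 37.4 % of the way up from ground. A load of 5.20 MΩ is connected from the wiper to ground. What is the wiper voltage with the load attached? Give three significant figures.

The wiper splits the pot into (1−α)R = 369.3 kΩ above and αR = 220.7 kΩ below.
Lower section ‖ load = 211.7 kΩ.
V_wiper = 8.93 × 211.7/(369.3 + 211.7) = 3.25 V.

V ≈ 3.25 V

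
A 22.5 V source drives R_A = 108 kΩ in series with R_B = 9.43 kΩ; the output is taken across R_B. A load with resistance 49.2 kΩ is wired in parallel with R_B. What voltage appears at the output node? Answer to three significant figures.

V_out ≈ 1.54 V

The load sits in parallel with R_B: R_B‖R_L = (9.43 × 49.2) / (9.43 + 49.2) = 7.913 kΩ.
V_out = 22.5 × 7.913 / (108 + 7.913) = 22.5 × 7.913/115.9 = 1.54 V.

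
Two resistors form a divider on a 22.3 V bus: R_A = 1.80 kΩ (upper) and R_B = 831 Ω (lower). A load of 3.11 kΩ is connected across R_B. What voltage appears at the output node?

V_out ≈ 5.95 V

The load sits in parallel with R_B: R_B‖R_L = (831 × 3110) / (831 + 3110) = 655.8 Ω.
V_out = 22.3 × 655.8 / (1800 + 655.8) = 22.3 × 655.8/2456 = 5.95 V.
(Unloaded it would have been 7.04 V.)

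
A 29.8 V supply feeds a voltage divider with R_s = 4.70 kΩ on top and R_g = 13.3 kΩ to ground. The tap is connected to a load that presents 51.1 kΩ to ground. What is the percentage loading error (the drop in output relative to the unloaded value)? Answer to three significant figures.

6.36 %

The divider's output (Thévenin) resistance is R_s‖R_g = 3.473 kΩ.
Fractional drop under load = R_th/(R_th + R_L) = 3.473 / (3.473 + 51.1) = 0.06364.
So the output falls by 6.36 %.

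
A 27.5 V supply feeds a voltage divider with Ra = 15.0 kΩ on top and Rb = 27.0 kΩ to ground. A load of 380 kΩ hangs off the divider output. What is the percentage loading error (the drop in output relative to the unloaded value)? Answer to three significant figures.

The divider's output (Thévenin) resistance is Ra‖Rb = 9.643 kΩ.
Fractional drop under load = R_th/(R_th + R_L) = 9.643 / (9.643 + 380) = 0.02475.
So the output falls by 2.47 %.

2.47 %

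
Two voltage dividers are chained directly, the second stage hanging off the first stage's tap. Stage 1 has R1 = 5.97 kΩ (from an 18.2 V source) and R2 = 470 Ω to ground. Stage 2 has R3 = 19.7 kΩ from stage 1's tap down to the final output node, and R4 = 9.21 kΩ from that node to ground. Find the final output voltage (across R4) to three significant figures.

V_out ≈ 0.417 V

Stage 2 presents R3+R4 = 28910 Ω as a load on stage 1's tap.
Stage 1's lower leg becomes R2‖(R3+R4) = 462.5 Ω, so V_mid = 18.2 × 462.5/6432 = 1.309 V.
Stage 2 is itself unloaded: V_out = V_mid × R4/(R3+R4) = 1.309 × 9210/28910 = 0.417 V.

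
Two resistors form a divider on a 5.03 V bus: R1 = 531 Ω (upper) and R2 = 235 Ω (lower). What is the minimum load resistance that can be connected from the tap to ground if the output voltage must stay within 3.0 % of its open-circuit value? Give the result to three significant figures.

Output resistance R_th = R1‖R2 = (531 × 235)/766.0 = 162.9 Ω.
The fractional drop is R_th/(R_th + R_L); requiring this ≤ 0.0300 gives R_L ≥ R_th(1/0.0300 − 1) = 162.9 × 32.33 = 5.27 kΩ.

R_L(min) ≈ 5.27 kΩ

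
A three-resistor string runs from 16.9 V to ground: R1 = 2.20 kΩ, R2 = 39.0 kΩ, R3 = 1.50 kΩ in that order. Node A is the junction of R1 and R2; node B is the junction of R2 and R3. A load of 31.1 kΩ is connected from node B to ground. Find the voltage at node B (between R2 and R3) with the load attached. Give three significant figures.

V ≈ 0.567 V

At node B, R3 is in parallel with the load: R3‖R_L = 1.431 kΩ.
Below node A the resistance is R2 + (R3‖R_L) = 40.43 kΩ, so V_A = 16.9 × 40.43/42.63 = 16.03 V.
Then V_B = V_A × (R3‖R_L)/(R2 + R3‖R_L) = 16.03 × 1.431/40.43 = 0.567 V.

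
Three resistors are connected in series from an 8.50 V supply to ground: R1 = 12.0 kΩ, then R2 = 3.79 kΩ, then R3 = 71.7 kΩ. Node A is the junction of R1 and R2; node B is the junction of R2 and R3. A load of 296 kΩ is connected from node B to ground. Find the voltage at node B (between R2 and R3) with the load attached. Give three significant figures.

V ≈ 6.67 V

At node B, R3 is in parallel with the load: R3‖R_L = 57.72 kΩ.
Below node A the resistance is R2 + (R3‖R_L) = 61.51 kΩ, so V_A = 8.50 × 61.51/73.51 = 7.112 V.
Then V_B = V_A × (R3‖R_L)/(R2 + R3‖R_L) = 7.112 × 57.72/61.51 = 6.67 V.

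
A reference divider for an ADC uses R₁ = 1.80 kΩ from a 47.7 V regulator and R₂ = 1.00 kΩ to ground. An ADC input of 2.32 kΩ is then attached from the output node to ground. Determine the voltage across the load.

V_out ≈ 13.3 V

The load sits in parallel with R₂: R₂‖R_L = (1.00 × 2.32) / (1.00 + 2.32) = 0.6988 kΩ.
V_out = 47.7 × 0.6988 / (1.80 + 0.6988) = 47.7 × 0.6988/2.499 = 13.3 V.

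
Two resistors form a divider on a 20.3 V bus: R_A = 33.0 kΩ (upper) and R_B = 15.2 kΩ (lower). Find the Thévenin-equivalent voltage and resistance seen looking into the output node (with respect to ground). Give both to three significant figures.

V_th = 6.40 V, R_th = 10.4 kΩ

V_th is the open-circuit tap voltage: 20.3 × 15.2/(33.0 + 15.2) = 6.40 V.
With the supply zeroed, R_A and R_B appear in parallel from the tap: R_th = R_A‖R_B = (33.0 × 15.2)/48.20 = 10.4 kΩ.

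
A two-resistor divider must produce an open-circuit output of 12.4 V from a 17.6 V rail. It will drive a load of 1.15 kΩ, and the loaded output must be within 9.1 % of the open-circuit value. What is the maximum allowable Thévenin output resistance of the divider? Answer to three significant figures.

R_th ≤ 115 Ω

Loading drop = R_th/(R_th + R_L) ≤ 0.0910, so R_th ≤ R_L · ε/(1−ε) = 1.15 kΩ × 0.0910/0.9090 = 115 Ω.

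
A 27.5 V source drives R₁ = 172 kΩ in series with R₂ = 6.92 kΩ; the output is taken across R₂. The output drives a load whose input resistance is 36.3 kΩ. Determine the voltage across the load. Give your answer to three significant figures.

V_out ≈ 0.899 V

The load sits in parallel with R₂: R₂‖R_L = (6.92 × 36.3) / (6.92 + 36.3) = 5.812 kΩ.
V_out = 27.5 × 5.812 / (172 + 5.812) = 27.5 × 5.812/177.8 = 0.899 V.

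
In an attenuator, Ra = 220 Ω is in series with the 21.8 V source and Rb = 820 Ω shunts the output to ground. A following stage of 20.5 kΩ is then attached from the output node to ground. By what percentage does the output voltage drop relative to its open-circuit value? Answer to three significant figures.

0.839 %

The divider's output (Thévenin) resistance is Ra‖Rb = 173.5 Ω.
Fractional drop under load = R_th/(R_th + R_L) = 173.5 / (173.5 + 20500) = 0.008391.
So the output falls by 0.839 %.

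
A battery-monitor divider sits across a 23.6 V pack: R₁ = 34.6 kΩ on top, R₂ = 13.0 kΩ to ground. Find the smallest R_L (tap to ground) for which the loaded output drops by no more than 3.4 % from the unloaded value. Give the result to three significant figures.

R_L(min) ≈ 268 kΩ

Output resistance R_th = R₁‖R₂ = (34.6 × 13.0)/47.60 = 9.450 kΩ.
The fractional drop is R_th/(R_th + R_L); requiring this ≤ 0.0340 gives R_L ≥ R_th(1/0.0340 − 1) = 9.450 × 28.41 = 268 kΩ.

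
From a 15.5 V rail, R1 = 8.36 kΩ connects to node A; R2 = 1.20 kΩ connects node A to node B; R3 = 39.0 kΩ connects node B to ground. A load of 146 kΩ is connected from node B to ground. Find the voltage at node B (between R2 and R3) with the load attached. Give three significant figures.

At node B, R3 is in parallel with the load: R3‖R_L = 30.78 kΩ.
Below node A the resistance is R2 + (R3‖R_L) = 31.98 kΩ, so V_A = 15.5 × 31.98/40.34 = 12.29 V.
Then V_B = V_A × (R3‖R_L)/(R2 + R3‖R_L) = 12.29 × 30.78/31.98 = 11.8 V.

V ≈ 11.8 V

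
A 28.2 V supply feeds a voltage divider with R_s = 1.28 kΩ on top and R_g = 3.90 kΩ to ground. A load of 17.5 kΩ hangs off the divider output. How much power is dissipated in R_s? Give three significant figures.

P ≈ 51.0 mW

Total resistance from the source is R_s + (R_g‖R_L) = 4.469 kΩ, so I = 28.2/4.469 kΩ = 6.310 mA.
P = I²·R_s = (6.310 mA)² × 1.28 kΩ = 51.0 mW.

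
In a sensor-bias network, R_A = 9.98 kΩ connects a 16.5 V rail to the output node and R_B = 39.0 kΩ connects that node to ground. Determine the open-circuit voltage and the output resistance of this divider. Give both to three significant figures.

V_th is the open-circuit tap voltage: 16.5 × 39.0/(9.98 + 39.0) = 13.1 V.
With the supply zeroed, R_A and R_B appear in parallel from the tap: R_th = R_A‖R_B = (9.98 × 39.0)/48.98 = 7.95 kΩ.

V_th = 13.1 V, R_th = 7.95 kΩ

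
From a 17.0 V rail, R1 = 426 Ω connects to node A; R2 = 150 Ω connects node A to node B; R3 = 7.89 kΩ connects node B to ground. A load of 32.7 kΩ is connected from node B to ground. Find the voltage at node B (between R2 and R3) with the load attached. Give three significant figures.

At node B, R3 is in parallel with the load: R3‖R_L = 6356 Ω.
Below node A the resistance is R2 + (R3‖R_L) = 6506 Ω, so V_A = 17.0 × 6506/6932 = 15.96 V.
Then V_B = V_A × (R3‖R_L)/(R2 + R3‖R_L) = 15.96 × 6356/6506 = 15.6 V.

V ≈ 15.6 V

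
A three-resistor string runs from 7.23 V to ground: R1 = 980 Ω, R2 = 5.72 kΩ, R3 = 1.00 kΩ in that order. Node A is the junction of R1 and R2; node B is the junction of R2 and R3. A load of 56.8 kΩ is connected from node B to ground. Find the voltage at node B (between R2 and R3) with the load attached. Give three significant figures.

At node B, R3 is in parallel with the load: R3‖R_L = 982.7 Ω.
Below node A the resistance is R2 + (R3‖R_L) = 6703 Ω, so V_A = 7.23 × 6703/7683 = 6.308 V.
Then V_B = V_A × (R3‖R_L)/(R2 + R3‖R_L) = 6.308 × 982.7/6703 = 0.925 V.

V ≈ 0.925 V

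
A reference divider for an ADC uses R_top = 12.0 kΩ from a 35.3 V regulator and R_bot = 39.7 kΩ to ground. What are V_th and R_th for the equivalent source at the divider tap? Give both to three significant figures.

V_th is the open-circuit tap voltage: 35.3 × 39.7/(12.0 + 39.7) = 27.1 V.
With the supply zeroed, R_top and R_bot appear in parallel from the tap: R_th = R_top‖R_bot = (12.0 × 39.7)/51.70 = 9.21 kΩ.

V_th = 27.1 V, R_th = 9.21 kΩ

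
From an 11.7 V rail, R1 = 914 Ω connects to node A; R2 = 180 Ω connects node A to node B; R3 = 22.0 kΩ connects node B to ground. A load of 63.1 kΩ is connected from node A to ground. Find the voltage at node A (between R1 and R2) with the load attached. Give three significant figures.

V ≈ 11.1 V

Below node A the series string R2+R3 = 22180 Ω sits in parallel with the 63100 Ω load: 16410 Ω.
V_A = 11.7 × 16410/(914 + 16410) = 11.1 V.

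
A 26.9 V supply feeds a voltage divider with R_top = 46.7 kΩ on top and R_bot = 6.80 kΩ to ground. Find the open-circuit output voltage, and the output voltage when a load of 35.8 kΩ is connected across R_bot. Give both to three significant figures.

Open-circuit: V = 26.9 × 6.80/(46.7 + 6.80) = 3.42 V.
With the load, R_bot becomes R_bot‖R_L = 5.715 kΩ, so V = 26.9 × 5.715/52.41 = 2.93 V.

Unloaded: 3.42 V; loaded: 2.93 V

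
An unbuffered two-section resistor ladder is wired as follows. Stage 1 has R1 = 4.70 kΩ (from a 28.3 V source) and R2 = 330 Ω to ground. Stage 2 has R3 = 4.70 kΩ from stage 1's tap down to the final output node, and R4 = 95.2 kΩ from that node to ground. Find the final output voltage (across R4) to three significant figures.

Stage 2 presents R3+R4 = 99900 Ω as a load on stage 1's tap.
Stage 1's lower leg becomes R2‖(R3+R4) = 328.9 Ω, so V_mid = 28.3 × 328.9/5029 = 1.851 V.
Stage 2 is itself unloaded: V_out = V_mid × R4/(R3+R4) = 1.851 × 95200/99900 = 1.76 V.

V_out ≈ 1.76 V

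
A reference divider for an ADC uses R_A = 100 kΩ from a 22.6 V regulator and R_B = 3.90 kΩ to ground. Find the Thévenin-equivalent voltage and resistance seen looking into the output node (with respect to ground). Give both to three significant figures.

V_th = 0.848 V, R_th = 3.75 kΩ

V_th is the open-circuit tap voltage: 22.6 × 3.90/(100 + 3.90) = 0.848 V.
With the supply zeroed, R_A and R_B appear in parallel from the tap: R_th = R_A‖R_B = (100 × 3.90)/103.9 = 3.75 kΩ.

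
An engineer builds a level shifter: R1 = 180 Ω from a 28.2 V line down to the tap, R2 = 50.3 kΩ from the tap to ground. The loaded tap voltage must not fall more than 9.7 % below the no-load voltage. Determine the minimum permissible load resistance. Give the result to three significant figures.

R_L(min) ≈ 1.67 kΩ

Output resistance R_th = R1‖R2 = (180 × 50300)/50480 = 179.4 Ω.
The fractional drop is R_th/(R_th + R_L); requiring this ≤ 0.0970 gives R_L ≥ R_th(1/0.0970 − 1) = 179.4 × 9.309 = 1.67 kΩ.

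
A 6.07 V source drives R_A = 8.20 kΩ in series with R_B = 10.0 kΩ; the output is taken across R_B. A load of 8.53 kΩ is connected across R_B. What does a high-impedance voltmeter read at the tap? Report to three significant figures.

V_out ≈ 2.18 V

The load sits in parallel with R_B: R_B‖R_L = (10.0 × 8.53) / (10.0 + 8.53) = 4.603 kΩ.
V_out = 6.07 × 4.603 / (8.20 + 4.603) = 6.07 × 4.603/12.80 = 2.18 V.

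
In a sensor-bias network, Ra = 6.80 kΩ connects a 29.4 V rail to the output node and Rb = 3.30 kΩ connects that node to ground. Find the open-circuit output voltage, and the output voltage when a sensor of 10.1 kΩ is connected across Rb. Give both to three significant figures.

Unloaded: 9.61 V; loaded: 7.87 V

Open-circuit: V = 29.4 × 3.30/(6.80 + 3.30) = 9.61 V.
With the load, Rb becomes Rb‖R_L = 2.487 kΩ, so V = 29.4 × 2.487/9.287 = 7.87 V.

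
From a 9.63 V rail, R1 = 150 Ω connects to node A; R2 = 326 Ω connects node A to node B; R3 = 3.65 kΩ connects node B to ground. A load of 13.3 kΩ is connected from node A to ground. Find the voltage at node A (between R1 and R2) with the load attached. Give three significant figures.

Below node A the series string R2+R3 = 3976 Ω sits in parallel with the 13300 Ω load: 3061 Ω.
V_A = 9.63 × 3061/(150 + 3061) = 9.18 V.

V ≈ 9.18 V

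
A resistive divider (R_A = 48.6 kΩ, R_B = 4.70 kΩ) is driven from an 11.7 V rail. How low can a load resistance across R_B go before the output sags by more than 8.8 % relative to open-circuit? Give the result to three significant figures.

R_L(min) ≈ 44.4 kΩ

Output resistance R_th = R_A‖R_B = (48.6 × 4.70)/53.30 = 4.286 kΩ.
The fractional drop is R_th/(R_th + R_L); requiring this ≤ 0.0880 gives R_L ≥ R_th(1/0.0880 − 1) = 4.286 × 10.36 = 44.4 kΩ.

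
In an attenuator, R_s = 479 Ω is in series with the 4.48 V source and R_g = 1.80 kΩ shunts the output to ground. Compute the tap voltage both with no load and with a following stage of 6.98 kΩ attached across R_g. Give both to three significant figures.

Open-circuit: V = 4.48 × 1800/(479 + 1800) = 3.54 V.
With the load, R_g becomes R_g‖R_L = 1431 Ω, so V = 4.48 × 1431/1910 = 3.36 V.

Unloaded: 3.54 V; loaded: 3.36 V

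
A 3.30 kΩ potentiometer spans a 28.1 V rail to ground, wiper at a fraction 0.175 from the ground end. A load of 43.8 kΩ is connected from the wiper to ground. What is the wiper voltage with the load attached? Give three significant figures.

V ≈ 4.86 V

The wiper splits the pot into (1−α)R = 2722 Ω above and αR = 577.5 Ω below.
Lower section ‖ load = 570.0 Ω.
V_wiper = 28.1 × 570.0/(2722 + 570.0) = 4.86 V.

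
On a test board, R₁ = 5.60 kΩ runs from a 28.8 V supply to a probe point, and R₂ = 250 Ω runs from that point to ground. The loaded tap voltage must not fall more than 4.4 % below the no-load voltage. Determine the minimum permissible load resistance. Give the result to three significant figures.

R_L(min) ≈ 5.20 kΩ

Output resistance R_th = R₁‖R₂ = (5600 × 250)/5850 = 239.3 Ω.
The fractional drop is R_th/(R_th + R_L); requiring this ≤ 0.0440 gives R_L ≥ R_th(1/0.0440 − 1) = 239.3 × 21.73 = 5.20 kΩ.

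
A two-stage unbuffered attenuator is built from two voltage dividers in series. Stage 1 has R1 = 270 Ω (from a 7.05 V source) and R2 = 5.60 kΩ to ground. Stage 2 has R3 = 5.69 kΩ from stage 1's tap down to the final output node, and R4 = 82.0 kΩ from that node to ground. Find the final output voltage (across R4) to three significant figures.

V_out ≈ 6.27 V

Stage 2 presents R3+R4 = 87690 Ω as a load on stage 1's tap.
Stage 1's lower leg becomes R2‖(R3+R4) = 5264 Ω, so V_mid = 7.05 × 5264/5534 = 6.706 V.
Stage 2 is itself unloaded: V_out = V_mid × R4/(R3+R4) = 6.706 × 82000/87690 = 6.27 V.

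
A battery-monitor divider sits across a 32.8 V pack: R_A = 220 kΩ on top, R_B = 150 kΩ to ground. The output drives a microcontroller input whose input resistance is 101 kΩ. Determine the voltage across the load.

V_out ≈ 7.06 V

The load sits in parallel with R_B: R_B‖R_L = (150 × 101) / (150 + 101) = 60.36 kΩ.
V_out = 32.8 × 60.36 / (220 + 60.36) = 32.8 × 60.36/280.4 = 7.06 V.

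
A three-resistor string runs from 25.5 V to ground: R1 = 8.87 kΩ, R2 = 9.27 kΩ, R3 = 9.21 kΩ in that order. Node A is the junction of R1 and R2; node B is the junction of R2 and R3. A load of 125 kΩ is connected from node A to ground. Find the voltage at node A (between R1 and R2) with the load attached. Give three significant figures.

Below node A the series string R2+R3 = 18.48 kΩ sits in parallel with the 125 kΩ load: 16.10 kΩ.
V_A = 25.5 × 16.10/(8.87 + 16.10) = 16.4 V.

V ≈ 16.4 V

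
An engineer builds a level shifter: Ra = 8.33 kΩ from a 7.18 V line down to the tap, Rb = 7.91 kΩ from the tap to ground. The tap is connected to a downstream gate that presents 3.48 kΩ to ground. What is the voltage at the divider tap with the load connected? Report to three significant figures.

The load sits in parallel with Rb: Rb‖R_L = (7.91 × 3.48) / (7.91 + 3.48) = 2.417 kΩ.
V_out = 7.18 × 2.417 / (8.33 + 2.417) = 7.18 × 2.417/10.75 = 1.61 V.

V_out ≈ 1.61 V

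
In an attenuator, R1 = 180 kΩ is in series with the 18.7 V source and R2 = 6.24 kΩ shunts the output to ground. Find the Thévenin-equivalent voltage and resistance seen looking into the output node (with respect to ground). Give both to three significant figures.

V_th is the open-circuit tap voltage: 18.7 × 6.24/(180 + 6.24) = 0.627 V.
With the supply zeroed, R1 and R2 appear in parallel from the tap: R_th = R1‖R2 = (180 × 6.24)/186.2 = 6.03 kΩ.

V_th = 0.627 V, R_th = 6.03 kΩ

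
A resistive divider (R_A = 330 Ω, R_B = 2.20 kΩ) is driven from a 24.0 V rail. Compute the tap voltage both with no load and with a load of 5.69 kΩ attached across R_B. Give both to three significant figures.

Unloaded: 20.9 V; loaded: 19.9 V

Open-circuit: V = 24.0 × 2200/(330 + 2200) = 20.9 V.
With the load, R_B becomes R_B‖R_L = 1587 Ω, so V = 24.0 × 1587/1917 = 19.9 V.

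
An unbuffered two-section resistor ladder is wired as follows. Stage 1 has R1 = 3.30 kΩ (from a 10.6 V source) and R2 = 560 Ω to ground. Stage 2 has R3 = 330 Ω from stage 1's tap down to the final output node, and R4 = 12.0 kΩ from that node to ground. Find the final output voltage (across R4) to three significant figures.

V_out ≈ 1.44 V

Stage 2 presents R3+R4 = 12330 Ω as a load on stage 1's tap.
Stage 1's lower leg becomes R2‖(R3+R4) = 535.7 Ω, so V_mid = 10.6 × 535.7/3836 = 1.480 V.
Stage 2 is itself unloaded: V_out = V_mid × R4/(R3+R4) = 1.480 × 12000/12330 = 1.44 V.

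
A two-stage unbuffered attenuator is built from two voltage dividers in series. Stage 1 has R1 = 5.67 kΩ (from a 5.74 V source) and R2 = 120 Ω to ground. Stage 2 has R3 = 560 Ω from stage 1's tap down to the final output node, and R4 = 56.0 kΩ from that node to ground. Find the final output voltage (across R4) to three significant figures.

V_out ≈ 0.118 V

Stage 2 presents R3+R4 = 56560 Ω as a load on stage 1's tap.
Stage 1's lower leg becomes R2‖(R3+R4) = 119.7 Ω, so V_mid = 5.74 × 119.7/5790 = 0.1187 V.
Stage 2 is itself unloaded: V_out = V_mid × R4/(R3+R4) = 0.1187 × 56000/56560 = 0.118 V.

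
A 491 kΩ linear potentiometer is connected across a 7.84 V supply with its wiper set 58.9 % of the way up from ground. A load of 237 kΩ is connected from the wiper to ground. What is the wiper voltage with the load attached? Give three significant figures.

V ≈ 3.08 V

The wiper splits the pot into (1−α)R = 201.8 kΩ above and αR = 289.2 kΩ below.
Lower section ‖ load = 130.3 kΩ.
V_wiper = 7.84 × 130.3/(201.8 + 130.3) = 3.08 V.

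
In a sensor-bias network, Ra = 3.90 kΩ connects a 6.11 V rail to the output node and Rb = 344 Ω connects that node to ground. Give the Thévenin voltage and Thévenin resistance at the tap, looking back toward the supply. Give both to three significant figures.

V_th = 0.495 V, R_th = 316 Ω

V_th is the open-circuit tap voltage: 6.11 × 344/(3900 + 344) = 0.495 V.
With the supply zeroed, Ra and Rb appear in parallel from the tap: R_th = Ra‖Rb = (3900 × 344)/4244 = 316 Ω.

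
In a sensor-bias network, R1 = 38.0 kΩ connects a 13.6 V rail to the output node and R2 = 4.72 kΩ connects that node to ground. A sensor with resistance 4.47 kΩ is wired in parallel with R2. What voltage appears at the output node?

V_out ≈ 0.775 V

The load sits in parallel with R2: R2‖R_L = (4.72 × 4.47) / (4.72 + 4.47) = 2.296 kΩ.
V_out = 13.6 × 2.296 / (38.0 + 2.296) = 13.6 × 2.296/40.30 = 0.775 V.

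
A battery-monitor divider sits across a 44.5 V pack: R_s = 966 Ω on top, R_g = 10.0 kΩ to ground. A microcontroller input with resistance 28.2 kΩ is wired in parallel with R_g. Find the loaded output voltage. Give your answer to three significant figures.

The load sits in parallel with R_g: R_g‖R_L = (10000 × 28200) / (10000 + 28200) = 7382 Ω.
V_out = 44.5 × 7382 / (966 + 7382) = 44.5 × 7382/8348 = 39.4 V.

V_out ≈ 39.4 V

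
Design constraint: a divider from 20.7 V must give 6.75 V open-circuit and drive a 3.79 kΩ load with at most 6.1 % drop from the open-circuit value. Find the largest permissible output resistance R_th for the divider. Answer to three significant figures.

Loading drop = R_th/(R_th + R_L) ≤ 0.0610, so R_th ≤ R_L · ε/(1−ε) = 3.79 kΩ × 0.0610/0.9390 = 246 Ω.

R_th ≤ 246 Ω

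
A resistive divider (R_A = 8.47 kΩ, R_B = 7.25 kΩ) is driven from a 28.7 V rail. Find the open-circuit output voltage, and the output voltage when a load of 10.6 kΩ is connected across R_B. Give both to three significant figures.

Unloaded: 13.2 V; loaded: 9.67 V

Open-circuit: V = 28.7 × 7.25/(8.47 + 7.25) = 13.2 V.
With the load, R_B becomes R_B‖R_L = 4.305 kΩ, so V = 28.7 × 4.305/12.78 = 9.67 V.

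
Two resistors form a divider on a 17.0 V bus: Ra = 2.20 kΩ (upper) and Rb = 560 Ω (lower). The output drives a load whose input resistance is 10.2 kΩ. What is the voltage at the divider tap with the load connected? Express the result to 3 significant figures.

V_out ≈ 3.30 V

The load sits in parallel with Rb: Rb‖R_L = (560 × 10200) / (560 + 10200) = 530.9 Ω.
V_out = 17.0 × 530.9 / (2200 + 530.9) = 17.0 × 530.9/2731 = 3.30 V.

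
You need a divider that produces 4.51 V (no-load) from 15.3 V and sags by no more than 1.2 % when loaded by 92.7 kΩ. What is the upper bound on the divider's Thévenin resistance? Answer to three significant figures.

Loading drop = R_th/(R_th + R_L) ≤ 0.0120, so R_th ≤ R_L · ε/(1−ε) = 92.7 kΩ × 0.0120/0.9880 = 1.13 kΩ.
(Any R1, R2 with R2/(R1+R2) = 0.295 and R1‖R2 ≤ 1.13 kΩ will meet the spec.)

R_th ≤ 1.13 kΩ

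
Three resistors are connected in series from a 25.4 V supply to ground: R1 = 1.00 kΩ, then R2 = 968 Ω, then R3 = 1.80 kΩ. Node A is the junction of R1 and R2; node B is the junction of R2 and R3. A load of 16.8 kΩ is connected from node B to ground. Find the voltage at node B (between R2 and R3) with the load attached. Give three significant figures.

At node B, R3 is in parallel with the load: R3‖R_L = 1626 Ω.
Below node A the resistance is R2 + (R3‖R_L) = 2594 Ω, so V_A = 25.4 × 2594/3594 = 18.33 V.
Then V_B = V_A × (R3‖R_L)/(R2 + R3‖R_L) = 18.33 × 1626/2594 = 11.5 V.

V ≈ 11.5 V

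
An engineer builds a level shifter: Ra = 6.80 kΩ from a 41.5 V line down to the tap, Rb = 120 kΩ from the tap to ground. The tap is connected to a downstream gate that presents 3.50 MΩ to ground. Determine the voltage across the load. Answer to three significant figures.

V_out ≈ 39.2 V

The load sits in parallel with Rb: Rb‖R_L = (120 × 3500) / (120 + 3500) = 116.0 kΩ.
V_out = 41.5 × 116.0 / (6.80 + 116.0) = 41.5 × 116.0/122.8 = 39.2 V.
(Unloaded it would have been 39.3 V.)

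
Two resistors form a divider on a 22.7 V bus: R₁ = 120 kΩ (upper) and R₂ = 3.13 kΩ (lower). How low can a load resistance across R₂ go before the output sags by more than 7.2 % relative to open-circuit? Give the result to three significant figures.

R_L(min) ≈ 39.3 kΩ

Output resistance R_th = R₁‖R₂ = (120 × 3.13)/123.1 = 3.050 kΩ.
The fractional drop is R_th/(R_th + R_L); requiring this ≤ 0.0720 gives R_L ≥ R_th(1/0.0720 − 1) = 3.050 × 12.89 = 39.3 kΩ.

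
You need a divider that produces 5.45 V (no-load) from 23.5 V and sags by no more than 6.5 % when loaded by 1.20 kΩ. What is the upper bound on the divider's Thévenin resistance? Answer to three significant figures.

R_th ≤ 83.4 Ω

Loading drop = R_th/(R_th + R_L) ≤ 0.0650, so R_th ≤ R_L · ε/(1−ε) = 1.20 kΩ × 0.0650/0.9350 = 83.4 Ω.
(Any R1, R2 with R2/(R1+R2) = 0.232 and R1‖R2 ≤ 83.4 Ω will meet the spec.)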